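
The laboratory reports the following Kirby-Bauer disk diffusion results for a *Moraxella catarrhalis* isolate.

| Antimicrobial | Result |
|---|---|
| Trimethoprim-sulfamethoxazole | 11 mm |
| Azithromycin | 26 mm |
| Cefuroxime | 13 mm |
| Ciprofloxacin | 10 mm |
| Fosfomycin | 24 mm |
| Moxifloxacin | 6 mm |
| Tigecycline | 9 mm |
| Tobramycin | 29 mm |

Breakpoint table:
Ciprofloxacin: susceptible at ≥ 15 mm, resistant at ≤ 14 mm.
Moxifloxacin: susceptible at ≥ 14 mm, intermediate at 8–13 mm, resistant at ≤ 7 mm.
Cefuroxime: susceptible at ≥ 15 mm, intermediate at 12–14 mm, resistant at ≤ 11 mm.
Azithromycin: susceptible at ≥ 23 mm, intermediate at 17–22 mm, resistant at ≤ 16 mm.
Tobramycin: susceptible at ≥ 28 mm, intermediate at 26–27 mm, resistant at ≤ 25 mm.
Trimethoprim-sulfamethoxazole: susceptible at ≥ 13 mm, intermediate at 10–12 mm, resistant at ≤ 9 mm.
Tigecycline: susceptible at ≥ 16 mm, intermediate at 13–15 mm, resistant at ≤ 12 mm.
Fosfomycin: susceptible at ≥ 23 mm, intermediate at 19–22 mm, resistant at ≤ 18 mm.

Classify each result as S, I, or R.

I, S, I, R, S, R, R, S

Trimethoprim-sulfamethoxazole 11 mm: in 10–12 mm ⇒ I
Azithromycin (26 mm) ≥ 23 mm → susceptible
Cefuroxime (13 mm) in 12–14 mm ⇒ Intermediate
Ciprofloxacin (10 mm) ≤ 14 mm — resistant
Fosfomycin 24 mm: ≥ 23 mm → S
Moxifloxacin 6 mm: ≤ 7 mm → Resistant
Tigecycline: 9 mm is ≤ 12 mm → R
Tobramycin 29 mm: ≥ 28 mm — Susceptible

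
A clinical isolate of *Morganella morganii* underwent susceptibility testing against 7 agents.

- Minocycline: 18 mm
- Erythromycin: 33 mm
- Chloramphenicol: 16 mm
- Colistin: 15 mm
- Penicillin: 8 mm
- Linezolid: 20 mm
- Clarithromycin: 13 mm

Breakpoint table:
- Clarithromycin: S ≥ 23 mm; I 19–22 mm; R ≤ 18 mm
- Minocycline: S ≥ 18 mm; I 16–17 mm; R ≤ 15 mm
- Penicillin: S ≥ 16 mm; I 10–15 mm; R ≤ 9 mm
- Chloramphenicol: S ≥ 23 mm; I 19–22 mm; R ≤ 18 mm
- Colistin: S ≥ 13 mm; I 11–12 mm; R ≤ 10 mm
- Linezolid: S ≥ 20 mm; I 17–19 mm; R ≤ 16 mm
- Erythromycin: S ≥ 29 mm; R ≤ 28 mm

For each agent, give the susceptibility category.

S, S, R, S, R, S, R

Minocycline 18 mm: ≥ 18 mm → Susceptible
Erythromycin (33 mm) ≥ 29 mm — Susceptible
Chloramphenicol 16 mm: ≤ 18 mm ⇒ Resistant
Colistin (15 mm) ≥ 13 mm ⇒ susceptible
Penicillin 8 mm: ≤ 9 mm ⇒ resistant
Linezolid (20 mm) ≥ 20 mm → Susceptible
Clarithromycin (13 mm) ≤ 18 mm → Resistant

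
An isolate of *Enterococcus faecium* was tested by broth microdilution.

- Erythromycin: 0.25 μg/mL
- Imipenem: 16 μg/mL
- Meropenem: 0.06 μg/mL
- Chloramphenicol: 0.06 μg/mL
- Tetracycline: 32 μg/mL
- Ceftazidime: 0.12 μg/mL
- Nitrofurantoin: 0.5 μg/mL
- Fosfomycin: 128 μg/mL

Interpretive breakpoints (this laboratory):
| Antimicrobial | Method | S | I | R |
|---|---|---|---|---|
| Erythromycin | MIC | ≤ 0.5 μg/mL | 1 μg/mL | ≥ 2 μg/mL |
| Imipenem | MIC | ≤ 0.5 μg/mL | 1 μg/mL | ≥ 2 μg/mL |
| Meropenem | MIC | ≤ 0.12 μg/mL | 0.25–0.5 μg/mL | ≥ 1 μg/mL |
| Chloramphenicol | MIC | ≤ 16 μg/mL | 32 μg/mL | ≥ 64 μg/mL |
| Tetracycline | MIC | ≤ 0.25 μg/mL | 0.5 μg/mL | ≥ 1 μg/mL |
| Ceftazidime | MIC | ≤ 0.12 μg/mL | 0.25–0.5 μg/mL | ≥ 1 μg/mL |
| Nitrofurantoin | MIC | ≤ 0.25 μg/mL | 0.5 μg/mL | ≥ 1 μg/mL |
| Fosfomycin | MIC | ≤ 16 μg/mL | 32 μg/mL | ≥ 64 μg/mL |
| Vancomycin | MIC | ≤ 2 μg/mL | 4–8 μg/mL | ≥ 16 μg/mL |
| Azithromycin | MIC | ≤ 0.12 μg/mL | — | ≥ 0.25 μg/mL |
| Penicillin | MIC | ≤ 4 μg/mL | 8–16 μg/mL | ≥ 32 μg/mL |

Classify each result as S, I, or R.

Erythromycin (0.25 μg/mL) ≤ 0.5 μg/mL ⇒ Susceptible
Imipenem 16 μg/mL: ≥ 2 μg/mL — resistant
Meropenem: 0.06 μg/mL is ≤ 0.12 μg/mL → Susceptible
Chloramphenicol (0.06 μg/mL) ≤ 16 μg/mL ⇒ Susceptible
Tetracycline: 32 μg/mL is ≥ 1 μg/mL ⇒ Resistant
Ceftazidime 0.12 μg/mL: ≤ 0.12 μg/mL → S
Nitrofurantoin: 0.5 μg/mL is = 0.5 μg/mL → I
Fosfomycin 128 μg/mL: ≥ 64 μg/mL ⇒ Resistant

S, R, S, S, R, S, I, R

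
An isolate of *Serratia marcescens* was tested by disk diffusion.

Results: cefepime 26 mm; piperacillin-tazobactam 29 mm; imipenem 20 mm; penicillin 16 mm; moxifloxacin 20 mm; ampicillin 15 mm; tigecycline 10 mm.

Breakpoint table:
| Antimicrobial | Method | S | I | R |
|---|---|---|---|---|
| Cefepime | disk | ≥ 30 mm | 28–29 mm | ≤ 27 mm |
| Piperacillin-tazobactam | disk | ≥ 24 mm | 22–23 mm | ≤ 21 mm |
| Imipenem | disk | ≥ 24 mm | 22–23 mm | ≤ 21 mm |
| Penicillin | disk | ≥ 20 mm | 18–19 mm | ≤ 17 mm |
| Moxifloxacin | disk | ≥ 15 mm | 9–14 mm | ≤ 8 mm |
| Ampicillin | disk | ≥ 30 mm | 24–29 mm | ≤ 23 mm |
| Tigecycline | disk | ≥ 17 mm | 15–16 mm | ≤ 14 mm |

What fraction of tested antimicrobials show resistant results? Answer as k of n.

Cefepime (26 mm) ≤ 27 mm → Resistant
Piperacillin-tazobactam 29 mm: ≥ 24 mm → S
Imipenem: 20 mm is ≤ 21 mm — R
Penicillin: 16 mm is ≤ 17 mm ⇒ resistant
Moxifloxacin 20 mm: ≥ 15 mm → susceptible
Ampicillin (15 mm) ≤ 23 mm — R
Tigecycline: 10 mm is ≤ 14 mm — R
Resistant: 5/7

5 of 7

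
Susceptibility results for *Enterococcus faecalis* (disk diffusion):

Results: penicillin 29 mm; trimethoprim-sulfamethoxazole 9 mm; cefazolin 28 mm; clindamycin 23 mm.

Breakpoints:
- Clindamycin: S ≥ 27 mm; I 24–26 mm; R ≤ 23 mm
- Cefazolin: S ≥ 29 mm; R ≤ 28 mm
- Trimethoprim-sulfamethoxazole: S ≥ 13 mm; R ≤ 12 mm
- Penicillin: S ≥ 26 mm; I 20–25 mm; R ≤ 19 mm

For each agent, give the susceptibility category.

Penicillin (29 mm) ≥ 26 mm → S
Trimethoprim-sulfamethoxazole 9 mm: ≤ 12 mm → Resistant
Cefazolin 28 mm: ≤ 28 mm → Resistant
Clindamycin 23 mm: ≤ 23 mm — Resistant

S, R, R, R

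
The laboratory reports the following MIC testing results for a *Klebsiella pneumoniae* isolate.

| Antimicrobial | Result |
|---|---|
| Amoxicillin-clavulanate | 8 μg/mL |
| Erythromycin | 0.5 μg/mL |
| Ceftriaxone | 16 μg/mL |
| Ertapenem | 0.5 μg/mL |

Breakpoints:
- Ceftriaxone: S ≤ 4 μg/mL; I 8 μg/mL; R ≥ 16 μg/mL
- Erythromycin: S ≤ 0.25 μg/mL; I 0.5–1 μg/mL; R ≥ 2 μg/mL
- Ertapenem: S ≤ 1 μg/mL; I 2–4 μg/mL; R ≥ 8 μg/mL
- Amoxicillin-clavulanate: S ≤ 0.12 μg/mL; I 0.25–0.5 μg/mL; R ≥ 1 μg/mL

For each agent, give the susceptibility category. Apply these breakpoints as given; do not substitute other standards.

Amoxicillin-clavulanate (8 μg/mL) ≥ 1 μg/mL ⇒ Resistant
Erythromycin: 0.5 μg/mL is in 0.5–1 μg/mL → intermediate
Ceftriaxone (16 μg/mL) ≥ 16 μg/mL → resistant
Ertapenem: 0.5 μg/mL is ≤ 1 μg/mL — susceptible

R, I, R, S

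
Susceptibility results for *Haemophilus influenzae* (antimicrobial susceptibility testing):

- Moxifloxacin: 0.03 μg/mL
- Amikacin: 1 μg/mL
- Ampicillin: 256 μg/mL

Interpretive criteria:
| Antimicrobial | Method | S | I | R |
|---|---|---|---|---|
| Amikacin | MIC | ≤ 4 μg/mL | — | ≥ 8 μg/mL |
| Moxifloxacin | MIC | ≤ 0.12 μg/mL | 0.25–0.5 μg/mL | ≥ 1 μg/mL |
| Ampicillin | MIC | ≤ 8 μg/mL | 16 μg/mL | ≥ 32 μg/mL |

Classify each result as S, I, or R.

Moxifloxacin 0.03 μg/mL: ≤ 0.12 μg/mL → S
Amikacin 1 μg/mL: ≤ 4 μg/mL — S
Ampicillin (256 μg/mL) ≥ 32 μg/mL → Resistant

S, S, R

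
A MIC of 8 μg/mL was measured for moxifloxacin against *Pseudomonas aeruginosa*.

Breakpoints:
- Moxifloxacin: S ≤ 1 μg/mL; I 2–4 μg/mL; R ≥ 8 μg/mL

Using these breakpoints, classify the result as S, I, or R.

Moxifloxacin: 8 μg/mL is ≥ 8 μg/mL → Resistant

Resistant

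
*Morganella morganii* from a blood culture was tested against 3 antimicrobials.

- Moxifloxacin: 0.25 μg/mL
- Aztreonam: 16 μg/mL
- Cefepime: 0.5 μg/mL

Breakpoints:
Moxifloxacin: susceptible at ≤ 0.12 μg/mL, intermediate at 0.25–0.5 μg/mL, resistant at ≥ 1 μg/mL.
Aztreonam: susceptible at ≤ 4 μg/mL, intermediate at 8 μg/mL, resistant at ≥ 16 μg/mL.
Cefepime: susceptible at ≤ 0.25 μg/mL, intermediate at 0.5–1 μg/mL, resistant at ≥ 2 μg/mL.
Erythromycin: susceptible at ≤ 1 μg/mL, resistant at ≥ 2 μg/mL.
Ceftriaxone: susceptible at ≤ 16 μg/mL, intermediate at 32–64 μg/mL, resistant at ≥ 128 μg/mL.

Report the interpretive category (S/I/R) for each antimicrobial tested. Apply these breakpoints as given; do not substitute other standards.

Moxifloxacin 0.25 μg/mL: in 0.25–0.5 μg/mL — intermediate
Aztreonam 16 μg/mL: ≥ 16 μg/mL — resistant
Cefepime (0.5 μg/mL) in 0.5–1 μg/mL → intermediate

I, R, I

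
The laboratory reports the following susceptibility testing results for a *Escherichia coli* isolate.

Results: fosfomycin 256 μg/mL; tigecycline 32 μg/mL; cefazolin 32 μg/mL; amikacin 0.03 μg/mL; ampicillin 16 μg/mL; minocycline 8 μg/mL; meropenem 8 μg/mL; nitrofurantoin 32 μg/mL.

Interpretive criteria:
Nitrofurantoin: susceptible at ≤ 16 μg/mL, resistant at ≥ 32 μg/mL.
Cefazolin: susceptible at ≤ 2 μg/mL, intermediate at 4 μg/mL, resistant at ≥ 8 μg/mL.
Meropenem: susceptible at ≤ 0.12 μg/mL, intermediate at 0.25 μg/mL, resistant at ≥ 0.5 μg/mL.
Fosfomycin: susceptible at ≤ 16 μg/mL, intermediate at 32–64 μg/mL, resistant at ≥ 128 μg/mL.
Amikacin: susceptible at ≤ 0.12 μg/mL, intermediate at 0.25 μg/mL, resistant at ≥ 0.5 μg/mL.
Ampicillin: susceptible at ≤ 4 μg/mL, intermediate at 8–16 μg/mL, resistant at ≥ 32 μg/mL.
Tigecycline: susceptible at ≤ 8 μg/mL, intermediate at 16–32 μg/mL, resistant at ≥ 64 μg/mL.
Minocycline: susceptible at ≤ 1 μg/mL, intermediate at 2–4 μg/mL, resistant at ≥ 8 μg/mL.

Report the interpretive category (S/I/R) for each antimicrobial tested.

Fosfomycin (256 μg/mL) ≥ 128 μg/mL — Resistant
Tigecycline 32 μg/mL: in 16–32 μg/mL — intermediate
Cefazolin: 32 μg/mL is ≥ 8 μg/mL ⇒ resistant
Amikacin: 0.03 μg/mL is ≤ 0.12 μg/mL → S
Ampicillin (16 μg/mL) in 8–16 μg/mL ⇒ Intermediate
Minocycline (8 μg/mL) ≥ 8 μg/mL → Resistant
Meropenem (8 μg/mL) ≥ 0.5 μg/mL ⇒ Resistant
Nitrofurantoin (32 μg/mL) ≥ 32 μg/mL → resistant

R, I, R, S, I, R, R, R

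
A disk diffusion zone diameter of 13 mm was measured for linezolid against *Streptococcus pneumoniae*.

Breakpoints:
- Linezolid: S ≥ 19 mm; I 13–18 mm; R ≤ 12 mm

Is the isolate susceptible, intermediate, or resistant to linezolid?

Intermediate

Linezolid (13 mm) in 13–18 mm → I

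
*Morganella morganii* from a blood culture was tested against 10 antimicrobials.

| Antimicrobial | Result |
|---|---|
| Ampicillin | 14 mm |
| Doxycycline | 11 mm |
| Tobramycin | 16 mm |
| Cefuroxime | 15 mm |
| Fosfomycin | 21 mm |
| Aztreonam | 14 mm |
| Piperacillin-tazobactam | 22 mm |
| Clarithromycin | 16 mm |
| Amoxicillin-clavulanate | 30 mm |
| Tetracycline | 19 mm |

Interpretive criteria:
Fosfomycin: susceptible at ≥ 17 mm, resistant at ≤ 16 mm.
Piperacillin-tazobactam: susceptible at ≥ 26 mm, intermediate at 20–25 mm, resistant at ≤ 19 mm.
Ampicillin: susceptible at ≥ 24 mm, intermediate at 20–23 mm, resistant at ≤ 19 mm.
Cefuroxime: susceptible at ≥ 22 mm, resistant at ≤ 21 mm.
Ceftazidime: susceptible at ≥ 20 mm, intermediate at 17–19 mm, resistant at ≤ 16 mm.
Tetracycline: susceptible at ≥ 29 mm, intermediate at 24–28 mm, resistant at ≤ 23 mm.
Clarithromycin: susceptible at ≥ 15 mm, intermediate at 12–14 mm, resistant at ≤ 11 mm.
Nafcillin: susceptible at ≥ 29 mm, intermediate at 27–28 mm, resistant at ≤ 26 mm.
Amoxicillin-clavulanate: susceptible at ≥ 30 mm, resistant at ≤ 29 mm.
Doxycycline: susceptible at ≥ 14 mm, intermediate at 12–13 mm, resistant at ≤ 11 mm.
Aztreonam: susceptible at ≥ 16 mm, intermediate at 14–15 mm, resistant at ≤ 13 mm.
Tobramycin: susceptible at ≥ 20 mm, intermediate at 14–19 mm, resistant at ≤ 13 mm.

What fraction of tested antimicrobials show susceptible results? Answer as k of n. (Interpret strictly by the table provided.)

3 of 10

Ampicillin 14 mm: ≤ 19 mm → Resistant
Doxycycline: 11 mm is ≤ 11 mm — resistant
Tobramycin 16 mm: in 14–19 mm — Intermediate
Cefuroxime: 15 mm is ≤ 21 mm ⇒ resistant
Fosfomycin (21 mm) ≥ 17 mm — Susceptible
Aztreonam: 14 mm is in 14–15 mm ⇒ intermediate
Piperacillin-tazobactam 22 mm: in 20–25 mm ⇒ Intermediate
Clarithromycin: 16 mm is ≥ 15 mm — Susceptible
Amoxicillin-clavulanate: 30 mm is ≥ 30 mm ⇒ susceptible
Tetracycline 19 mm: ≤ 23 mm → R
Susceptible: 3/10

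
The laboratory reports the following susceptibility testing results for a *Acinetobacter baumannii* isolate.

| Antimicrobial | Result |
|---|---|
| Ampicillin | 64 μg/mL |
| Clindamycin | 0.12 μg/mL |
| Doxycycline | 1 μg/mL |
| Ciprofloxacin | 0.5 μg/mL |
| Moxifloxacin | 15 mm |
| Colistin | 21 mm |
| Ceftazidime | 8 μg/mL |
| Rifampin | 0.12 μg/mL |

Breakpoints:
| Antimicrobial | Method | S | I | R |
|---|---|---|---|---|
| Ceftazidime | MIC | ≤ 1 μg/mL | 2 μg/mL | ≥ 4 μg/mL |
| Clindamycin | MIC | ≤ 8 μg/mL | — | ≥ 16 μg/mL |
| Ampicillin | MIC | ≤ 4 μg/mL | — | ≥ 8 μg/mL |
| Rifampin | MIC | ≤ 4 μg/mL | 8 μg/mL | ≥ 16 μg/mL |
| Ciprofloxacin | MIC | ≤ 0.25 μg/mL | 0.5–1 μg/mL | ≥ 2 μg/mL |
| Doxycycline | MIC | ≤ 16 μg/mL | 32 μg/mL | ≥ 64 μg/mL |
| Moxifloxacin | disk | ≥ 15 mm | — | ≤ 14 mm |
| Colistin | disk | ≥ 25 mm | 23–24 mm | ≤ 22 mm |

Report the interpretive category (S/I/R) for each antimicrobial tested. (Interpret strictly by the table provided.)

R, S, S, I, S, R, R, S

Ampicillin 64 μg/mL: ≥ 8 μg/mL ⇒ R
Clindamycin: 0.12 μg/mL is ≤ 8 μg/mL — Susceptible
Doxycycline (1 μg/mL) ≤ 16 μg/mL — Susceptible
Ciprofloxacin: 0.5 μg/mL is in 0.5–1 μg/mL — intermediate
Moxifloxacin 15 mm: ≥ 15 mm ⇒ S
Colistin 21 mm: ≤ 22 mm — Resistant
Ceftazidime: 8 μg/mL is ≥ 4 μg/mL ⇒ Resistant
Rifampin (0.12 μg/mL) ≤ 4 μg/mL ⇒ susceptible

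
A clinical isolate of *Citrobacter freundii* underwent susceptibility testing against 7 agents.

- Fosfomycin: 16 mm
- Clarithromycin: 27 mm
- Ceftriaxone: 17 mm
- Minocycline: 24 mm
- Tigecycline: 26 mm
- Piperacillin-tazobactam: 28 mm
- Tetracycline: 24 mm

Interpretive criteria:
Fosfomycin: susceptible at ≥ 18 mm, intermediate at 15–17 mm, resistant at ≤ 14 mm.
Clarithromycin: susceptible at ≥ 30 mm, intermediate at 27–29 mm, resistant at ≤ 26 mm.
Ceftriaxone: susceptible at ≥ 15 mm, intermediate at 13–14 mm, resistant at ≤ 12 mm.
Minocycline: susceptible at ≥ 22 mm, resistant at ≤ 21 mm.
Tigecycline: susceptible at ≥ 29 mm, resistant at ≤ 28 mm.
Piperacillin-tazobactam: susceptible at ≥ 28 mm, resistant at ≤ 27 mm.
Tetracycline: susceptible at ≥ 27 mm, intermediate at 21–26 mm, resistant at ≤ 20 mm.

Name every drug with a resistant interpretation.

tigecycline

Fosfomycin (16 mm) in 15–17 mm — intermediate
Clarithromycin: 27 mm is in 27–29 mm ⇒ intermediate
Ceftriaxone (17 mm) ≥ 15 mm — Susceptible
Minocycline (24 mm) ≥ 22 mm ⇒ susceptible
Tigecycline 26 mm: ≤ 28 mm — R
Piperacillin-tazobactam 28 mm: ≥ 28 mm → susceptible
Tetracycline 24 mm: in 21–26 mm ⇒ intermediate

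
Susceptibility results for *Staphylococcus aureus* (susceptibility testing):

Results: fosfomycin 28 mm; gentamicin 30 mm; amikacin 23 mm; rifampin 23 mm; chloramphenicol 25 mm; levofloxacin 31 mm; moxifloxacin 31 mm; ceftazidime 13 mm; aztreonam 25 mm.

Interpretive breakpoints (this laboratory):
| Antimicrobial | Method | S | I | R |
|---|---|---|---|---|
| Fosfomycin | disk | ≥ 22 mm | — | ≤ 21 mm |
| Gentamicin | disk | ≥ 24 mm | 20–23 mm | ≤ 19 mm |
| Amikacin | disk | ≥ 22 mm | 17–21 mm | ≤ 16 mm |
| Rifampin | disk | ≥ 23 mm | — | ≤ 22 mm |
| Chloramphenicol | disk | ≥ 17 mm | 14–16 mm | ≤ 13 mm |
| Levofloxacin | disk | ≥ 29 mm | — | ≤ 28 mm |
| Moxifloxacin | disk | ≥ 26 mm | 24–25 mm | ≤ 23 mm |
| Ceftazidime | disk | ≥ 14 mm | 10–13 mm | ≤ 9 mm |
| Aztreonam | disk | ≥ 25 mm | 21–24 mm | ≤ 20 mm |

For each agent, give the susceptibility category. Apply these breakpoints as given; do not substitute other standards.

Fosfomycin 28 mm: ≥ 22 mm — susceptible
Gentamicin (30 mm) ≥ 24 mm → S
Amikacin (23 mm) ≥ 22 mm ⇒ S
Rifampin 23 mm: ≥ 23 mm — S
Chloramphenicol (25 mm) ≥ 17 mm ⇒ S
Levofloxacin 31 mm: ≥ 29 mm — Susceptible
Moxifloxacin (31 mm) ≥ 26 mm — S
Ceftazidime (13 mm) in 10–13 mm → I
Aztreonam 25 mm: ≥ 25 mm — Susceptible

S, S, S, S, S, S, S, I, S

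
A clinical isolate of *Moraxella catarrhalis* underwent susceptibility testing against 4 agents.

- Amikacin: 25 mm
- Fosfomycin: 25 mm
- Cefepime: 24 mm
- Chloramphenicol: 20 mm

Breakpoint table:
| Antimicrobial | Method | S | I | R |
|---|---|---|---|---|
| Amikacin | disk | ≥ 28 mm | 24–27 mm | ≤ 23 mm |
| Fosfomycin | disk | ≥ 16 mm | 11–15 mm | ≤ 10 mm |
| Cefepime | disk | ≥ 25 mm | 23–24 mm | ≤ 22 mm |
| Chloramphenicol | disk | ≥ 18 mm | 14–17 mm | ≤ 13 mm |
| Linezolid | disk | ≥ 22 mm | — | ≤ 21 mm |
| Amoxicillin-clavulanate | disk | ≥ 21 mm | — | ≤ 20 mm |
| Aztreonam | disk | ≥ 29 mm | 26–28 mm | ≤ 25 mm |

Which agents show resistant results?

Amikacin 25 mm: in 24–27 mm → intermediate
Fosfomycin (25 mm) ≥ 16 mm → susceptible
Cefepime (24 mm) in 23–24 mm → I
Chloramphenicol: 20 mm is ≥ 18 mm — S

none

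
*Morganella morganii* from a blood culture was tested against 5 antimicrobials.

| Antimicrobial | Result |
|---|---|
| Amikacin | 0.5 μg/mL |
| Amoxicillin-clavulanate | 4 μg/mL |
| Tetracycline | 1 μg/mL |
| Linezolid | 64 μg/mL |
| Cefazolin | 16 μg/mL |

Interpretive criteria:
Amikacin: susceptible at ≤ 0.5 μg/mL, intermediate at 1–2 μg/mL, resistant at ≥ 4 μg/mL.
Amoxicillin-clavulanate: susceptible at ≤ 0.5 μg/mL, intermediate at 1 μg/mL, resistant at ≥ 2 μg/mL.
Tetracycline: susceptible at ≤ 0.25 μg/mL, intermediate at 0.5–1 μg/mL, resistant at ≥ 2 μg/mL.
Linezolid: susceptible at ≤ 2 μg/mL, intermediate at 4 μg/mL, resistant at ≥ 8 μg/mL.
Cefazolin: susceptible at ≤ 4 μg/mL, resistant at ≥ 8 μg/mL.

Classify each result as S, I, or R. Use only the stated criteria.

Amikacin: 0.5 μg/mL is ≤ 0.5 μg/mL — S
Amoxicillin-clavulanate 4 μg/mL: ≥ 2 μg/mL — Resistant
Tetracycline: 1 μg/mL is in 0.5–1 μg/mL → I
Linezolid: 64 μg/mL is ≥ 8 μg/mL ⇒ Resistant
Cefazolin (16 μg/mL) ≥ 8 μg/mL ⇒ R

S, R, I, R, R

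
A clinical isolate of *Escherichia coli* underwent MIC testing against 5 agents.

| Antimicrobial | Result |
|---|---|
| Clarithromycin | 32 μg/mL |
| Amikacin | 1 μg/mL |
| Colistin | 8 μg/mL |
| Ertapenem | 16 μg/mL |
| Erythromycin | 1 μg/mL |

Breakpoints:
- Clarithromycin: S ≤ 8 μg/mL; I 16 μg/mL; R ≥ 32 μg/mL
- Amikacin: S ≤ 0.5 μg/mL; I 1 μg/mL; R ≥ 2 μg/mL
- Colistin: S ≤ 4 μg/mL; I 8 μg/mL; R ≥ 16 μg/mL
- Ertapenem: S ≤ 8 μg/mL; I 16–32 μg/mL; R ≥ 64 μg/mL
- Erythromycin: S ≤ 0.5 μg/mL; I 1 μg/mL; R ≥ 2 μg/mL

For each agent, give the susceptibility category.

R, I, I, I, I

Clarithromycin 32 μg/mL: ≥ 32 μg/mL → R
Amikacin: 1 μg/mL is = 1 μg/mL — intermediate
Colistin (8 μg/mL) = 8 μg/mL ⇒ intermediate
Ertapenem 16 μg/mL: in 16–32 μg/mL ⇒ Intermediate
Erythromycin (1 μg/mL) = 1 μg/mL ⇒ I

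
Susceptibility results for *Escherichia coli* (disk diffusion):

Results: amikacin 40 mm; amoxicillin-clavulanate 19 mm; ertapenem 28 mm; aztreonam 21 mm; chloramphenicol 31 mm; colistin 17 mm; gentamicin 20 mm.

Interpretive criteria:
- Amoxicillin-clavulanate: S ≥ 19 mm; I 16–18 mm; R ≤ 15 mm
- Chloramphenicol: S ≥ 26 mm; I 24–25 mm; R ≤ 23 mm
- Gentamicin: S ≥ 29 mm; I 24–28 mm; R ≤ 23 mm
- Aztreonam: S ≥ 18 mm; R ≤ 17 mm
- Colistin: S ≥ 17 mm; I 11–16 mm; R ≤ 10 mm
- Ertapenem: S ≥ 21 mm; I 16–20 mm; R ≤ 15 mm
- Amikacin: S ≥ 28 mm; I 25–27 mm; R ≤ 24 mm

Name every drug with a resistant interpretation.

Amikacin 40 mm: ≥ 28 mm → S
Amoxicillin-clavulanate: 19 mm is ≥ 19 mm ⇒ Susceptible
Ertapenem 28 mm: ≥ 21 mm — S
Aztreonam (21 mm) ≥ 18 mm — susceptible
Chloramphenicol: 31 mm is ≥ 26 mm — Susceptible
Colistin: 17 mm is ≥ 17 mm — Susceptible
Gentamicin: 20 mm is ≤ 23 mm ⇒ R

gentamicin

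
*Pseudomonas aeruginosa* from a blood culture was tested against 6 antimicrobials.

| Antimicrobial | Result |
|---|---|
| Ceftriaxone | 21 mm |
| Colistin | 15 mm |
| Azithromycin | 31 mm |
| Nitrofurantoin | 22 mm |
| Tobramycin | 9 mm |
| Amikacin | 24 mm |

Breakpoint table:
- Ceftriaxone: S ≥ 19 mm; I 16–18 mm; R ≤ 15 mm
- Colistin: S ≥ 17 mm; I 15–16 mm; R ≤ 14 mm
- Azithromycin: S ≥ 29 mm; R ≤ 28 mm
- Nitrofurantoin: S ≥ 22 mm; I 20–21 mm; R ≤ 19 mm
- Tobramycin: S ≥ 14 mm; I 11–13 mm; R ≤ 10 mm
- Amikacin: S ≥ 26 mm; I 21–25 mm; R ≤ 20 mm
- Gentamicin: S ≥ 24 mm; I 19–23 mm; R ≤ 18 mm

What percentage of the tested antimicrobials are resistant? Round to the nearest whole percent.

17%

Ceftriaxone (21 mm) ≥ 19 mm ⇒ susceptible
Colistin (15 mm) in 15–16 mm ⇒ intermediate
Azithromycin (31 mm) ≥ 29 mm → susceptible
Nitrofurantoin: 22 mm is ≥ 22 mm ⇒ Susceptible
Tobramycin: 9 mm is ≤ 10 mm — Resistant
Amikacin (24 mm) in 21–25 mm ⇒ Intermediate
Resistant: 1/6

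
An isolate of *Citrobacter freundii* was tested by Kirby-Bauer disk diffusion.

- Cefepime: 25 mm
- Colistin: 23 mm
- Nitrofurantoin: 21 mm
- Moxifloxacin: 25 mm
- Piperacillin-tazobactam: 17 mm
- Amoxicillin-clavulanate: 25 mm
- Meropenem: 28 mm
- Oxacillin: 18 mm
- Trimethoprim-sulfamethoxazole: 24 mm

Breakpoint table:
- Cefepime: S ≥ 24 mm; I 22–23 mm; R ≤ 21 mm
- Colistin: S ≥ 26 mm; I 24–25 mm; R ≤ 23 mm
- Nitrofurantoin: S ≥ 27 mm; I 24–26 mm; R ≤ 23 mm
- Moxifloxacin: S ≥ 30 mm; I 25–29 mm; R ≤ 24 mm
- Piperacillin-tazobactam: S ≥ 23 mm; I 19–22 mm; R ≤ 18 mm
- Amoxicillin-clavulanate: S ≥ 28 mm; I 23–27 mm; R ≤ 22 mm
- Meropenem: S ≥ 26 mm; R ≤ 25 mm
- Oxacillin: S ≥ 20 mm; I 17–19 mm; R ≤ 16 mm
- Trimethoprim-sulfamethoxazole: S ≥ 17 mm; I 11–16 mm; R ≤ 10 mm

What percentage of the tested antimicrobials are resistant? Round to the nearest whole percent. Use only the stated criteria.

Cefepime 25 mm: ≥ 24 mm — Susceptible
Colistin (23 mm) ≤ 23 mm ⇒ resistant
Nitrofurantoin: 21 mm is ≤ 23 mm — Resistant
Moxifloxacin (25 mm) in 25–29 mm ⇒ Intermediate
Piperacillin-tazobactam 17 mm: ≤ 18 mm ⇒ R
Amoxicillin-clavulanate 25 mm: in 23–27 mm ⇒ intermediate
Meropenem 28 mm: ≥ 26 mm — Susceptible
Oxacillin (18 mm) in 17–19 mm ⇒ I
Trimethoprim-sulfamethoxazole 24 mm: ≥ 17 mm → S
Resistant: 3/9

33%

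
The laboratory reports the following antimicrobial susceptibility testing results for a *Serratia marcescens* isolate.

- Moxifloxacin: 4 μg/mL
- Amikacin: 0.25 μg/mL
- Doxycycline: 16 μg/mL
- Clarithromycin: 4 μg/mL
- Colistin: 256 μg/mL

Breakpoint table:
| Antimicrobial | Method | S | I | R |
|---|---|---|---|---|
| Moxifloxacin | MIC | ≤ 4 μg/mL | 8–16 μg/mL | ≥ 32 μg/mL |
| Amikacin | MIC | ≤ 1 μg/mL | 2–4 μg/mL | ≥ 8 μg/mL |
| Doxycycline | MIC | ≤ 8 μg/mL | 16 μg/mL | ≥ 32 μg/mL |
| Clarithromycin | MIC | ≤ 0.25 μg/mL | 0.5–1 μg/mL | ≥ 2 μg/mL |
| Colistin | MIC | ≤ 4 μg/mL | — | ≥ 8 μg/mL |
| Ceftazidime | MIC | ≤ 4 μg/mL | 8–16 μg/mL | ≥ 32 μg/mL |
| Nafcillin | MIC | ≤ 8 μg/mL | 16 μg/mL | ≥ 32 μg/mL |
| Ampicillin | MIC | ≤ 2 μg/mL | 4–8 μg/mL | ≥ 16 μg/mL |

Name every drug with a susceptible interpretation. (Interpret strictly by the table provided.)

moxifloxacin, amikacin

Moxifloxacin 4 μg/mL: ≤ 4 μg/mL ⇒ susceptible
Amikacin (0.25 μg/mL) ≤ 1 μg/mL — susceptible
Doxycycline 16 μg/mL: = 16 μg/mL → intermediate
Clarithromycin 4 μg/mL: ≥ 2 μg/mL ⇒ Resistant
Colistin 256 μg/mL: ≥ 8 μg/mL — resistant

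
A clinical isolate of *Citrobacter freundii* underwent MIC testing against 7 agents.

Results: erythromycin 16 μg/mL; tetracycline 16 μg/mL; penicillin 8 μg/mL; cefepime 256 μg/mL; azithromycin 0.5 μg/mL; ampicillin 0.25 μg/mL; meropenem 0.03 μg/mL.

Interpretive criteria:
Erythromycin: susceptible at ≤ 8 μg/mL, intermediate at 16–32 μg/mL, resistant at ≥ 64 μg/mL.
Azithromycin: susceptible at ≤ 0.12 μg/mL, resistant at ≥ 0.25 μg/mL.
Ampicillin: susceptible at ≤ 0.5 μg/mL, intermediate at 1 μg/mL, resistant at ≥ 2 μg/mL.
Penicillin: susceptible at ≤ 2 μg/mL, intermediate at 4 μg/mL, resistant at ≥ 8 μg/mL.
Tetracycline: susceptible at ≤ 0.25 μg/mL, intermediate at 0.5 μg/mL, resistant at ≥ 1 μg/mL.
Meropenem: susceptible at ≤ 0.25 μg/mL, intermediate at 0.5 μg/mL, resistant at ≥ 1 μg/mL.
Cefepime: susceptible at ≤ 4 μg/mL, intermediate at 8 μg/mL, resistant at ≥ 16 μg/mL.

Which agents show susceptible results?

Erythromycin (16 μg/mL) in 16–32 μg/mL — I
Tetracycline (16 μg/mL) ≥ 1 μg/mL → resistant
Penicillin 8 μg/mL: ≥ 8 μg/mL → resistant
Cefepime 256 μg/mL: ≥ 16 μg/mL → Resistant
Azithromycin (0.5 μg/mL) ≥ 0.25 μg/mL → resistant
Ampicillin 0.25 μg/mL: ≤ 0.5 μg/mL ⇒ Susceptible
Meropenem: 0.03 μg/mL is ≤ 0.25 μg/mL ⇒ S

ampicillin, meropenem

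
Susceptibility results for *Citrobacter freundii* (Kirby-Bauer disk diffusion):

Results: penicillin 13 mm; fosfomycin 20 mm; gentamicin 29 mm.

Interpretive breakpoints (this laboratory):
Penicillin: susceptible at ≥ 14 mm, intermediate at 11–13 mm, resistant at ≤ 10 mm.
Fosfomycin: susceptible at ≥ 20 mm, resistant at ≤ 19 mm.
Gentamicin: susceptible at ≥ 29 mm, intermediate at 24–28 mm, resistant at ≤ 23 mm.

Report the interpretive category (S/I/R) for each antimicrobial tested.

Penicillin 13 mm: in 11–13 mm ⇒ I
Fosfomycin (20 mm) ≥ 20 mm — Susceptible
Gentamicin (29 mm) ≥ 29 mm → S

I, S, S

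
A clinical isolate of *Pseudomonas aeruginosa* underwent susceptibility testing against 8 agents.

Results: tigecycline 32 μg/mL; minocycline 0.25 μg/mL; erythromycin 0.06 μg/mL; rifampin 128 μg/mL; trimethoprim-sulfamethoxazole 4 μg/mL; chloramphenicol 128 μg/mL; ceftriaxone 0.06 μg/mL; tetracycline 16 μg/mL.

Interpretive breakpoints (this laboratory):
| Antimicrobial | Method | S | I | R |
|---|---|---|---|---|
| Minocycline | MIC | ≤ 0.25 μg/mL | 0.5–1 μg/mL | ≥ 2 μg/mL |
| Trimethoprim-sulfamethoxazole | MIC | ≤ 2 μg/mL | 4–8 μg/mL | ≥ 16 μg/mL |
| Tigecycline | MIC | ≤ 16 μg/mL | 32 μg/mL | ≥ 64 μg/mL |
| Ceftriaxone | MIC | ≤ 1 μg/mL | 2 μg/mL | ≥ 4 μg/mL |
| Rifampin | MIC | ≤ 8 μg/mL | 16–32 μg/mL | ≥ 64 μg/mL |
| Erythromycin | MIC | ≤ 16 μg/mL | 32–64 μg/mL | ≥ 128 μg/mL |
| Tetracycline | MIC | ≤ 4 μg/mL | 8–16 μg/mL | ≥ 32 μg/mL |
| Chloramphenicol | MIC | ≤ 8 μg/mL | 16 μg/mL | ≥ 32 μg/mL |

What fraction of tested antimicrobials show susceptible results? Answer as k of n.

Tigecycline 32 μg/mL: = 32 μg/mL ⇒ intermediate
Minocycline (0.25 μg/mL) ≤ 0.25 μg/mL ⇒ S
Erythromycin 0.06 μg/mL: ≤ 16 μg/mL — S
Rifampin: 128 μg/mL is ≥ 64 μg/mL — R
Trimethoprim-sulfamethoxazole (4 μg/mL) in 4–8 μg/mL → intermediate
Chloramphenicol 128 μg/mL: ≥ 32 μg/mL ⇒ Resistant
Ceftriaxone: 0.06 μg/mL is ≤ 1 μg/mL ⇒ Susceptible
Tetracycline 16 μg/mL: in 8–16 μg/mL — Intermediate
Susceptible: 3/8

3 of 8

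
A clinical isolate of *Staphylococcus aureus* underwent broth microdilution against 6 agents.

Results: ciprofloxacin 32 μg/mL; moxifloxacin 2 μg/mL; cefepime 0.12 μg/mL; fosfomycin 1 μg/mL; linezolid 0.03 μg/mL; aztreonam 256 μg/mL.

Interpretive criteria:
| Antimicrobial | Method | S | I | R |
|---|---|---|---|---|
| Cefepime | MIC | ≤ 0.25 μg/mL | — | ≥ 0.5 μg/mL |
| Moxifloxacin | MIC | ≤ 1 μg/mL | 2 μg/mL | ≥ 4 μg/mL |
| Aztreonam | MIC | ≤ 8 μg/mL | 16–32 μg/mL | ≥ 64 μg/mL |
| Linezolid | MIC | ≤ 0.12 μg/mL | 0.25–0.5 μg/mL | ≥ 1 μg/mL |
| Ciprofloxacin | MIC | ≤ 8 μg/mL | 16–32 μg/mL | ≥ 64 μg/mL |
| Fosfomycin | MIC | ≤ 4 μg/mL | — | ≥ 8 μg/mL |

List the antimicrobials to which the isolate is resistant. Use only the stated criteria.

Ciprofloxacin (32 μg/mL) in 16–32 μg/mL → I
Moxifloxacin: 2 μg/mL is = 2 μg/mL → intermediate
Cefepime 0.12 μg/mL: ≤ 0.25 μg/mL → S
Fosfomycin: 1 μg/mL is ≤ 4 μg/mL ⇒ S
Linezolid 0.03 μg/mL: ≤ 0.12 μg/mL → susceptible
Aztreonam (256 μg/mL) ≥ 64 μg/mL → resistant

aztreonam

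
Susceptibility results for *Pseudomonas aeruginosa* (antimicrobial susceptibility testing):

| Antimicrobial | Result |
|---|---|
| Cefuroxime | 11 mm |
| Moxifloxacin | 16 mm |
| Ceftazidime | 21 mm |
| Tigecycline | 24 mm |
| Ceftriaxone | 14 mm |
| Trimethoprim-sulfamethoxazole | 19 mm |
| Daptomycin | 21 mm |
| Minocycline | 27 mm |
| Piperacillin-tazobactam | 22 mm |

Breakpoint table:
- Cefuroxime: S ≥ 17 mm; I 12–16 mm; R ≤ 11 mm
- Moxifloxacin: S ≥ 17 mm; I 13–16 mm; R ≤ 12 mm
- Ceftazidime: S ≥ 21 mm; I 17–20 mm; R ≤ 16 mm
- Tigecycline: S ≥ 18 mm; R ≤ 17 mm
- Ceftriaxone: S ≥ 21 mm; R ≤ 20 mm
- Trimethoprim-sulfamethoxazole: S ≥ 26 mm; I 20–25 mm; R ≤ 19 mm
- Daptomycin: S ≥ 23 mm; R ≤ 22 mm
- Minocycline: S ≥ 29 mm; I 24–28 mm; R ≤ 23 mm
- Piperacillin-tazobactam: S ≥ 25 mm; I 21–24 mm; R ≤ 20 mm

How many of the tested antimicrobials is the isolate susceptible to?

Cefuroxime (11 mm) ≤ 11 mm — R
Moxifloxacin (16 mm) in 13–16 mm — I
Ceftazidime (21 mm) ≥ 21 mm — S
Tigecycline 24 mm: ≥ 18 mm — S
Ceftriaxone 14 mm: ≤ 20 mm — Resistant
Trimethoprim-sulfamethoxazole 19 mm: ≤ 19 mm → R
Daptomycin (21 mm) ≤ 22 mm ⇒ resistant
Minocycline 27 mm: in 24–28 mm ⇒ intermediate
Piperacillin-tazobactam 22 mm: in 21–24 mm → intermediate
Susceptible: 2

2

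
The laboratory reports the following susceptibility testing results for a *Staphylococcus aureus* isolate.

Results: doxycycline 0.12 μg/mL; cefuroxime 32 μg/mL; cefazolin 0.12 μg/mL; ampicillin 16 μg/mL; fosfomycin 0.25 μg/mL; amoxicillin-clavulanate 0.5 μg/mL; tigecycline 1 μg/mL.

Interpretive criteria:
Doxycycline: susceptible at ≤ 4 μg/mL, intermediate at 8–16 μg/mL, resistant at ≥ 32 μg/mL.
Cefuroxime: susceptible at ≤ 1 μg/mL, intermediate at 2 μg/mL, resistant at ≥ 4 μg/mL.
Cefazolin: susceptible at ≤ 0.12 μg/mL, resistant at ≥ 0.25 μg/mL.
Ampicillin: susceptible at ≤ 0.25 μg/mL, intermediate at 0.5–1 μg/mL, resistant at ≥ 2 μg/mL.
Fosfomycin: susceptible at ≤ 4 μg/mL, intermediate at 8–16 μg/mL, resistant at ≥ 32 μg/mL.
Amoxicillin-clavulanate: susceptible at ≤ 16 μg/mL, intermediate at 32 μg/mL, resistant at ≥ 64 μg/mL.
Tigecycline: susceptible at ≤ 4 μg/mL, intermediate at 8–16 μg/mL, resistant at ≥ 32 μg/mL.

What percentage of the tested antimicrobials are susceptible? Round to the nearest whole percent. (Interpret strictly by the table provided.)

Doxycycline (0.12 μg/mL) ≤ 4 μg/mL → S
Cefuroxime (32 μg/mL) ≥ 4 μg/mL ⇒ resistant
Cefazolin (0.12 μg/mL) ≤ 0.12 μg/mL → susceptible
Ampicillin: 16 μg/mL is ≥ 2 μg/mL — R
Fosfomycin: 0.25 μg/mL is ≤ 4 μg/mL — S
Amoxicillin-clavulanate 0.5 μg/mL: ≤ 16 μg/mL → susceptible
Tigecycline (1 μg/mL) ≤ 4 μg/mL → susceptible
Susceptible: 5/7

71%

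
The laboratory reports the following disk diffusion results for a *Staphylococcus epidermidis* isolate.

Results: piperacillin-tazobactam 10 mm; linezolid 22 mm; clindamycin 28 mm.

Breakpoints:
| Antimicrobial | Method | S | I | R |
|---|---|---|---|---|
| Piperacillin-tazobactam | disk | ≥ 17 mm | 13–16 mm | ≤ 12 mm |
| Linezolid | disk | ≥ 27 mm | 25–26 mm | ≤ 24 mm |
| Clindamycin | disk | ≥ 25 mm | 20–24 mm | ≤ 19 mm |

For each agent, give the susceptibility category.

Piperacillin-tazobactam (10 mm) ≤ 12 mm — resistant
Linezolid: 22 mm is ≤ 24 mm — resistant
Clindamycin 28 mm: ≥ 25 mm ⇒ S

R, R, S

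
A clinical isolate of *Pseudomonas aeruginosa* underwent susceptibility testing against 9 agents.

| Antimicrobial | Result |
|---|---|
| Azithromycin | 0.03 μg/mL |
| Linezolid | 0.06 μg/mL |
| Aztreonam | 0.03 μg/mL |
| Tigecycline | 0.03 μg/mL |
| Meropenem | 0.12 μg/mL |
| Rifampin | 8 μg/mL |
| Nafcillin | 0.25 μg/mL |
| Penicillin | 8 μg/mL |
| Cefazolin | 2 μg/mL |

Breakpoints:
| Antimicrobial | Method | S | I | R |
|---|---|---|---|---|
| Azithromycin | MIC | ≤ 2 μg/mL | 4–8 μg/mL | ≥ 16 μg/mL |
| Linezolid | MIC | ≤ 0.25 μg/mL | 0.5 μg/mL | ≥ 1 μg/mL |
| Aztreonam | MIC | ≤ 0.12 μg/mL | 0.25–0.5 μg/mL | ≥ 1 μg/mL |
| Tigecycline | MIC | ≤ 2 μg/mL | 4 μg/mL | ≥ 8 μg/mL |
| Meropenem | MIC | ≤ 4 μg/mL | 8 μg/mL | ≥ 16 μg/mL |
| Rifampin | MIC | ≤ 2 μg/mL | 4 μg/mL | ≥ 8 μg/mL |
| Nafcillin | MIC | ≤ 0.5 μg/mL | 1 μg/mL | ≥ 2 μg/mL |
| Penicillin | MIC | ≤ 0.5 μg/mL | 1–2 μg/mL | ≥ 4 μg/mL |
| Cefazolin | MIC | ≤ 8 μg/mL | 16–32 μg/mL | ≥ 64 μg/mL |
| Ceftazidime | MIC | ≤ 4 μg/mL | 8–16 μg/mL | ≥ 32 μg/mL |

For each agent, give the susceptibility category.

Azithromycin: 0.03 μg/mL is ≤ 2 μg/mL — S
Linezolid: 0.06 μg/mL is ≤ 0.25 μg/mL → S
Aztreonam (0.03 μg/mL) ≤ 0.12 μg/mL — Susceptible
Tigecycline 0.03 μg/mL: ≤ 2 μg/mL — S
Meropenem: 0.12 μg/mL is ≤ 4 μg/mL ⇒ susceptible
Rifampin: 8 μg/mL is ≥ 8 μg/mL ⇒ resistant
Nafcillin 0.25 μg/mL: ≤ 0.5 μg/mL — S
Penicillin: 8 μg/mL is ≥ 4 μg/mL — Resistant
Cefazolin 2 μg/mL: ≤ 8 μg/mL → susceptible

S, S, S, S, S, R, S, R, S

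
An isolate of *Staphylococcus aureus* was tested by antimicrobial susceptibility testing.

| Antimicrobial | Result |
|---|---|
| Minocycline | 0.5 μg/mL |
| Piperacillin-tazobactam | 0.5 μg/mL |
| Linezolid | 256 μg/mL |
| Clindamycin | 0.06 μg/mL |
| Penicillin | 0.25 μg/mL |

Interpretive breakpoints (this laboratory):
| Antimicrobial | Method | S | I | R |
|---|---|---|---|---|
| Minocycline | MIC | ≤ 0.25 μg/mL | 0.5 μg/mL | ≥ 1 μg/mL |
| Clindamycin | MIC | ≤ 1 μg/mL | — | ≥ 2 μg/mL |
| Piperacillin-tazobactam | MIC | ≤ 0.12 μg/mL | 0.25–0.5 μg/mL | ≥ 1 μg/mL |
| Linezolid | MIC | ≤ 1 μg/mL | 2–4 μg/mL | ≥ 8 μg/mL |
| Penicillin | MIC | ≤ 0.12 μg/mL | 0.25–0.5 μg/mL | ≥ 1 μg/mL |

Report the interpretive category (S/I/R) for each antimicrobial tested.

Minocycline: 0.5 μg/mL is = 0.5 μg/mL → Intermediate
Piperacillin-tazobactam (0.5 μg/mL) in 0.25–0.5 μg/mL → I
Linezolid 256 μg/mL: ≥ 8 μg/mL — resistant
Clindamycin 0.06 μg/mL: ≤ 1 μg/mL ⇒ Susceptible
Penicillin (0.25 μg/mL) in 0.25–0.5 μg/mL → I

I, I, R, S, I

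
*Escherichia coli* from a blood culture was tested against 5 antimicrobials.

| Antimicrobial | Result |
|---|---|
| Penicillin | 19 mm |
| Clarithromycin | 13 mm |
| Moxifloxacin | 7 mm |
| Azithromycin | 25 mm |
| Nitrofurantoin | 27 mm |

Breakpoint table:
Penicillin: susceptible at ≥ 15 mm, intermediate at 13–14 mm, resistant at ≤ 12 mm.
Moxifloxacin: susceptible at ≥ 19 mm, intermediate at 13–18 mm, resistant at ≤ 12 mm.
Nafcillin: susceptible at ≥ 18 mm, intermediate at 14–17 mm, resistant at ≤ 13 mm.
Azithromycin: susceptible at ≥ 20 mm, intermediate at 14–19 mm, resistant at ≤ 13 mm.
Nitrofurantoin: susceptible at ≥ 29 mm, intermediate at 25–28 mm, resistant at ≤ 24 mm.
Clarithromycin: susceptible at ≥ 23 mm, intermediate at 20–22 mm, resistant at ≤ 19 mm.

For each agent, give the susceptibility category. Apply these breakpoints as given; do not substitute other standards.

S, R, R, S, I

Penicillin (19 mm) ≥ 15 mm — Susceptible
Clarithromycin: 13 mm is ≤ 19 mm — Resistant
Moxifloxacin (7 mm) ≤ 12 mm — Resistant
Azithromycin: 25 mm is ≥ 20 mm → Susceptible
Nitrofurantoin 27 mm: in 25–28 mm — intermediate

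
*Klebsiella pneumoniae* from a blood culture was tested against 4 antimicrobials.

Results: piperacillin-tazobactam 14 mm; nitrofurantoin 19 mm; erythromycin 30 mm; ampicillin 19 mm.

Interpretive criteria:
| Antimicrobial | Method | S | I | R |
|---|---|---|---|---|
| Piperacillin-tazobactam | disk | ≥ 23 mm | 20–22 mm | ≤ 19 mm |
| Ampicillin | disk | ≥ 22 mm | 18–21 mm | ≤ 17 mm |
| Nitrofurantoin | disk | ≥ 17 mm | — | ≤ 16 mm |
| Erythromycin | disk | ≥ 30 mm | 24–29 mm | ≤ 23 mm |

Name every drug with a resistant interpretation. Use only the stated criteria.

piperacillin-tazobactam

Piperacillin-tazobactam 14 mm: ≤ 19 mm — R
Nitrofurantoin: 19 mm is ≥ 17 mm — S
Erythromycin 30 mm: ≥ 30 mm — Susceptible
Ampicillin 19 mm: in 18–21 mm ⇒ I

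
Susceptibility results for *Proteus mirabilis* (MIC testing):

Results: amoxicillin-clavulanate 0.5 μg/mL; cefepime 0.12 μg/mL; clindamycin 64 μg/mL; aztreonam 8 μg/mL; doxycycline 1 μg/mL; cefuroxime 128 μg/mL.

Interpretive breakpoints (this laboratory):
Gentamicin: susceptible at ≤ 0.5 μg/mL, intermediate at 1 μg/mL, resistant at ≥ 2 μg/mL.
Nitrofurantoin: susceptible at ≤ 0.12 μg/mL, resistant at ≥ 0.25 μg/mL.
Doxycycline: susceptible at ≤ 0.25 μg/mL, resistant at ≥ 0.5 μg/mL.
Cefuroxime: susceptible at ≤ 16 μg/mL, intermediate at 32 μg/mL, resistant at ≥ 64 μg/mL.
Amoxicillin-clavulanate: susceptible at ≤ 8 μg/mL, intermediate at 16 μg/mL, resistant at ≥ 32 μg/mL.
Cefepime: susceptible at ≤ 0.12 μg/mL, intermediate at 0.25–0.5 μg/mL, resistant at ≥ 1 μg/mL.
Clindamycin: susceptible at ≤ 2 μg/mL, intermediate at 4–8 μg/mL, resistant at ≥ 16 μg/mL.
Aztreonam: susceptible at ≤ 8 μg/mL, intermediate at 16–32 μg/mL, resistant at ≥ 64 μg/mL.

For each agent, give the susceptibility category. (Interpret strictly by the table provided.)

Amoxicillin-clavulanate: 0.5 μg/mL is ≤ 8 μg/mL → S
Cefepime (0.12 μg/mL) ≤ 0.12 μg/mL — S
Clindamycin 64 μg/mL: ≥ 16 μg/mL ⇒ R
Aztreonam 8 μg/mL: ≤ 8 μg/mL → susceptible
Doxycycline: 1 μg/mL is ≥ 0.5 μg/mL → R
Cefuroxime (128 μg/mL) ≥ 64 μg/mL → Resistant

S, S, R, S, R, R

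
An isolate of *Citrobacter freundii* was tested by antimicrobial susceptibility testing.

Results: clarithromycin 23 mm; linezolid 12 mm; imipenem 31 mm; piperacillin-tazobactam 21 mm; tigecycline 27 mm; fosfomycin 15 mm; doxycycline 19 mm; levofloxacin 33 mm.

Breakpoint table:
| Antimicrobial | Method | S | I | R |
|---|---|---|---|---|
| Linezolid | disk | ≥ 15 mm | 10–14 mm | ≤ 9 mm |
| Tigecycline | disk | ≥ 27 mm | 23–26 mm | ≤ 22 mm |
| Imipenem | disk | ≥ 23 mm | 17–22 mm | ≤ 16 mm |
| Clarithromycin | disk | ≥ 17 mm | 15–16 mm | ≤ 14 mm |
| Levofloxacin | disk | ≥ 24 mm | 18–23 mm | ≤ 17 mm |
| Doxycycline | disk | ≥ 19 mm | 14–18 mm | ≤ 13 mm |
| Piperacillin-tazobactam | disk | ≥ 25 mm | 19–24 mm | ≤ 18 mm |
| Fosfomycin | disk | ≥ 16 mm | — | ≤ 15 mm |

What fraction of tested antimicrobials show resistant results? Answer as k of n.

Clarithromycin (23 mm) ≥ 17 mm ⇒ susceptible
Linezolid 12 mm: in 10–14 mm ⇒ intermediate
Imipenem: 31 mm is ≥ 23 mm → susceptible
Piperacillin-tazobactam: 21 mm is in 19–24 mm — I
Tigecycline: 27 mm is ≥ 27 mm — Susceptible
Fosfomycin 15 mm: ≤ 15 mm — Resistant
Doxycycline (19 mm) ≥ 19 mm → Susceptible
Levofloxacin 33 mm: ≥ 24 mm ⇒ Susceptible
Resistant: 1/8

1 of 8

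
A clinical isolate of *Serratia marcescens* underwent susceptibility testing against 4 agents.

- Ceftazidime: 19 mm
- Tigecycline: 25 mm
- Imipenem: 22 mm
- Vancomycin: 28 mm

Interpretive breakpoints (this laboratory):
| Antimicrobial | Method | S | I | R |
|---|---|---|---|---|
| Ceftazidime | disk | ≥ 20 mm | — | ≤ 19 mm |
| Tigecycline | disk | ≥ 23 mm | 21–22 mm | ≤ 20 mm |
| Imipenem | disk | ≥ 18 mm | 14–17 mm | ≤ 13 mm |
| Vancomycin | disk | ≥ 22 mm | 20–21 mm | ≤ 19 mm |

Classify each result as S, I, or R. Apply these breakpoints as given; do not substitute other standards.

Ceftazidime (19 mm) ≤ 19 mm → resistant
Tigecycline (25 mm) ≥ 23 mm ⇒ S
Imipenem: 22 mm is ≥ 18 mm — susceptible
Vancomycin 28 mm: ≥ 22 mm — S

R, S, S, S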